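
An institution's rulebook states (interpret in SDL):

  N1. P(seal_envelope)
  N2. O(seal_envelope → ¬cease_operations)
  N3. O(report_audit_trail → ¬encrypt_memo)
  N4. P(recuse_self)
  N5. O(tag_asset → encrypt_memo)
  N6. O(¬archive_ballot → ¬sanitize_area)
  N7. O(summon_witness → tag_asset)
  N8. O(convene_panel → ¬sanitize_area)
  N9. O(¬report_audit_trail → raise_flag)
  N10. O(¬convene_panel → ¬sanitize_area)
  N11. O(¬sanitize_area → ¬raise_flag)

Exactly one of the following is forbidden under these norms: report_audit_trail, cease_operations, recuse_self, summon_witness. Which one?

summon_witness

Premises 8 and 10 are O(convene_panel → ¬sanitize_area) and O(¬convene_panel → ¬sanitize_area); every ideal world satisfies convene_panel or ¬convene_panel, so in either case ¬sanitize_area holds — hence O(¬sanitize_area).
Premise 11 is O(¬sanitize_area → ¬raise_flag); since O(¬sanitize_area), deontic closure gives O(¬raise_flag).
Premise 9 is O(¬report_audit_trail → raise_flag); contrapositively O(¬raise_flag → report_audit_trail). Since O(¬raise_flag) holds, K gives O(report_audit_trail).
Applying K to premise 3 (O(report_audit_trail → ¬encrypt_memo)) and O(report_audit_trail) yields O(¬encrypt_memo).
The contrapositive of premise 5 (O(tag_asset → encrypt_memo)) is O(¬encrypt_memo → ¬tag_asset), and O(¬encrypt_memo) is already established, so O(¬tag_asset).
The contrapositive of premise 7 (O(summon_witness → tag_asset)) is O(¬tag_asset → ¬summon_witness), and O(¬tag_asset) is already established, so O(¬summon_witness).
So O(¬summon_witness) holds, i.e. summon_witness is forbidden. None of the other listed options is forbidden under the premises.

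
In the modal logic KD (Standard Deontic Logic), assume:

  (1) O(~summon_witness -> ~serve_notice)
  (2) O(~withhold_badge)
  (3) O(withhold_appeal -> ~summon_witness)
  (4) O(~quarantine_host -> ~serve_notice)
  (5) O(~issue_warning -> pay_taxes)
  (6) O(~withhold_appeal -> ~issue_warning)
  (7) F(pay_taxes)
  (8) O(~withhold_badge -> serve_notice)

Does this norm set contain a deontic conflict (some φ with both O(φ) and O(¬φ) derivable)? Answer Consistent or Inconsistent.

Premise 7 is F(pay_taxes), i.e. O(~pay_taxes).
Premise 5 is O(~issue_warning -> pay_taxes); contrapositively O(~pay_taxes -> issue_warning). Since O(~pay_taxes) holds, K gives O(issue_warning).
Premise 6 is O(~withhold_appeal -> ~issue_warning); contrapositively O(issue_warning -> withhold_appeal). Since O(issue_warning) holds, K gives O(withhold_appeal).
Applying K to premise 3 (O(withhold_appeal -> ~summon_witness)) and O(withhold_appeal) yields O(~summon_witness).
With premise 1, O(~summon_witness -> ~serve_notice), the K-axiom yields O(~serve_notice).
The contrapositive of premise 8 (O(~withhold_badge -> serve_notice)) is O(~serve_notice -> withhold_badge), and O(~serve_notice) is already established, so O(withhold_badge).
But premise 2 directly asserts O(~withhold_badge).
We now have both O(withhold_badge) and O(~withhold_badge) — withhold_badge is simultaneously obligatory and forbidden, violating the D-axiom.

Inconsistent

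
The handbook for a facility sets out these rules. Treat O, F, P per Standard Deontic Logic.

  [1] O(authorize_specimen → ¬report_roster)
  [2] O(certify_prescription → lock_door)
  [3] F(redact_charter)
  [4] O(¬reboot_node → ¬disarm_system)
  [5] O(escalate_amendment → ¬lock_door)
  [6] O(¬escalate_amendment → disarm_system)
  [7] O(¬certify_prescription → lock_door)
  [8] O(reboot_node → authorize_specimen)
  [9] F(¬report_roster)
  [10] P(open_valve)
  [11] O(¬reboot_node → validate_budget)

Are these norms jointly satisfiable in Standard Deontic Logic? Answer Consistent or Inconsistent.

Inconsistent

By case analysis on certify_prescription: premise 2 gives O(certify_prescription → lock_door) and premise 7 gives O(¬certify_prescription → lock_door), so O(lock_door) either way.
The contrapositive of premise 5 (O(escalate_amendment → ¬lock_door)) is O(lock_door → ¬escalate_amendment), and O(lock_door) is already established, so O(¬escalate_amendment).
Applying K to premise 6 (O(¬escalate_amendment → disarm_system)) and O(¬escalate_amendment) yields O(disarm_system).
The contrapositive of premise 4 (O(¬reboot_node → ¬disarm_system)) is O(disarm_system → reboot_node), and O(disarm_system) is already established, so O(reboot_node).
Premise 8 is O(reboot_node → authorize_specimen); since O(reboot_node), deontic closure gives O(authorize_specimen).
From O(authorize_specimen) and premise 1, O(authorize_specimen → ¬report_roster), we obtain O(¬report_roster).
However, F(¬report_roster) at premise 9 amounts to O(report_roster).
We now have both O(¬report_roster) and O(report_roster) — report_roster is simultaneously obligatory and forbidden, violating the D-axiom.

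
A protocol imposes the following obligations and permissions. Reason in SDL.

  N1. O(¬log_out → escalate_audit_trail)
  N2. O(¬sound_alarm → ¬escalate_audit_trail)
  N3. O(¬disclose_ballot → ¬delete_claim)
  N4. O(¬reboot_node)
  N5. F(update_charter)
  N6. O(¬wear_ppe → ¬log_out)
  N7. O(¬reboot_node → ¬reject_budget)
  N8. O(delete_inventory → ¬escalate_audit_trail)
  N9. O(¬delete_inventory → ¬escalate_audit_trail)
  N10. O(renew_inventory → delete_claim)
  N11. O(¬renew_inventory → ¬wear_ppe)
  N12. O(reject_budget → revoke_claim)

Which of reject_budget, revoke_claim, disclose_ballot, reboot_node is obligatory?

disclose_ballot

Premises 9 and 8 are O(¬delete_inventory → ¬escalate_audit_trail) and O(delete_inventory → ¬escalate_audit_trail); every ideal world satisfies ¬delete_inventory or delete_inventory, so in either case ¬escalate_audit_trail holds — hence O(¬escalate_audit_trail).
Premise 1, O(¬log_out → escalate_audit_trail), contraposes to O(¬escalate_audit_trail → log_out); with O(¬escalate_audit_trail) we get O(log_out).
Premise 6 is O(¬wear_ppe → ¬log_out); contrapositively O(log_out → wear_ppe). Since O(log_out) holds, K gives O(wear_ppe).
Premise 11, O(¬renew_inventory → ¬wear_ppe), contraposes to O(wear_ppe → renew_inventory); with O(wear_ppe) we get O(renew_inventory).
With premise 10, O(renew_inventory → delete_claim), the K-axiom yields O(delete_claim).
The contrapositive of premise 3 (O(¬disclose_ballot → ¬delete_claim)) is O(delete_claim → disclose_ballot), and O(delete_claim) is already established, so O(disclose_ballot).
So O(disclose_ballot) holds — disclose_ballot is obligatory. None of the other listed options is made obligatory by any chain of premises.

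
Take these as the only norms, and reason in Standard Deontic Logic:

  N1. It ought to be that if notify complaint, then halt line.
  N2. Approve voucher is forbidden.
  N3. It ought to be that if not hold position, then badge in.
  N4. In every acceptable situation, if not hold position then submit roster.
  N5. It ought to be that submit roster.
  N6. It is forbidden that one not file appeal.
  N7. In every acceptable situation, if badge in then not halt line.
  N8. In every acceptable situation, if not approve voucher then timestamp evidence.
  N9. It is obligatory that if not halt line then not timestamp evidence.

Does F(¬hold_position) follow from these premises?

Yes

Premise 2 is F(approve_voucher), i.e. O(¬approve_voucher).
With premise 8, O(¬approve_voucher → timestamp_evidence), the K-axiom yields O(timestamp_evidence).
Premise 9 is O(¬halt_line → ¬timestamp_evidence); contrapositively O(timestamp_evidence → halt_line). Since O(timestamp_evidence) holds, K gives O(halt_line).
The contrapositive of premise 7 (O(badge_in → ¬halt_line)) is O(halt_line → ¬badge_in), and O(halt_line) is already established, so O(¬badge_in).
Premise 3, O(¬hold_position → badge_in), contraposes to O(¬badge_in → hold_position); with O(¬badge_in) we get O(hold_position).
Premises 1, 4, 5, 6 do not contribute to this derivation.
So O(hold_position) holds, i.e. F(¬hold_position). The claim follows.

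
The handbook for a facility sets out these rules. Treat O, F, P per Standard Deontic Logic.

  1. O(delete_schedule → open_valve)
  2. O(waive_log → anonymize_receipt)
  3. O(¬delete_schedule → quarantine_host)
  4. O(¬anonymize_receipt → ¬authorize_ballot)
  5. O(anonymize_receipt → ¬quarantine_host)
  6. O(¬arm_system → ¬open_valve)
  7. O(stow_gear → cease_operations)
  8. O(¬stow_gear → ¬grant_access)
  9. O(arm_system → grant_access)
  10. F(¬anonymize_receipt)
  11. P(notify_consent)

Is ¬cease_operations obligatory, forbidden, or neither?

Forbidden

Premise 10 is F(¬anonymize_receipt), i.e. O(anonymize_receipt).
With premise 5, O(anonymize_receipt → ¬quarantine_host), the K-axiom yields O(¬quarantine_host).
Premise 3 is O(¬delete_schedule → quarantine_host); contrapositively O(¬quarantine_host → delete_schedule). Since O(¬quarantine_host) holds, K gives O(delete_schedule).
With premise 1, O(delete_schedule → open_valve), the K-axiom yields O(open_valve).
The contrapositive of premise 6 (O(¬arm_system → ¬open_valve)) is O(open_valve → arm_system), and O(open_valve) is already established, so O(arm_system).
With premise 9, O(arm_system → grant_access), the K-axiom yields O(grant_access).
Premise 8, O(¬stow_gear → ¬grant_access), contraposes to O(grant_access → stow_gear); with O(grant_access) we get O(stow_gear).
Premise 7 is O(stow_gear → cease_operations); since O(stow_gear), deontic closure gives O(cease_operations).
Premises 2, 4, 11 do not contribute to this derivation.
Thus O(cease_operations), which is F(¬cease_operations): ¬cease_operations is forbidden.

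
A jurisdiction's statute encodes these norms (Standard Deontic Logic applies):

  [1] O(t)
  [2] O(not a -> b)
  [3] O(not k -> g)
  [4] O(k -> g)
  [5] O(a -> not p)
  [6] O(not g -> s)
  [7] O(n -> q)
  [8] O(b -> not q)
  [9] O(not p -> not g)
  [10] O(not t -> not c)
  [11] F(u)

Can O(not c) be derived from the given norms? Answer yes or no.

No

Premise 10 is O(not t -> not c), but O(not t) is not derivable from the premises, so it does not yield O(not c).
No other premise forces O(not c). An ideal world satisfying every premise can still have not c false, so O(not c) is not derivable.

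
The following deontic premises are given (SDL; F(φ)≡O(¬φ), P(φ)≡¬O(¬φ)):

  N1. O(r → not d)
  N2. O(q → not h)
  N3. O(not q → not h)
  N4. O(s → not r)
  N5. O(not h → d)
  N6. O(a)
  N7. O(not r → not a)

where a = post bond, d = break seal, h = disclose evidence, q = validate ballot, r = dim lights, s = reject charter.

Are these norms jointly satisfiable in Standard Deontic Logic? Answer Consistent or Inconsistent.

Inconsistent

Premises 2 and 3 cover both cases: O(q → not h) and O(not q → not h). Since q ∨ not q is a tautology, O(not h) follows.
Applying K to premise 5 (O(not h → d)) and O(not h) yields O(d).
Premise 1, O(r → not d), contraposes to O(d → not r); with O(d) we get O(not r).
Premise 7 is O(not r → not a); since O(not r), deontic closure gives O(not a).
But premise 6 directly asserts O(a).
We now have both O(not a) and O(a) — a is simultaneously obligatory and forbidden, violating the D-axiom.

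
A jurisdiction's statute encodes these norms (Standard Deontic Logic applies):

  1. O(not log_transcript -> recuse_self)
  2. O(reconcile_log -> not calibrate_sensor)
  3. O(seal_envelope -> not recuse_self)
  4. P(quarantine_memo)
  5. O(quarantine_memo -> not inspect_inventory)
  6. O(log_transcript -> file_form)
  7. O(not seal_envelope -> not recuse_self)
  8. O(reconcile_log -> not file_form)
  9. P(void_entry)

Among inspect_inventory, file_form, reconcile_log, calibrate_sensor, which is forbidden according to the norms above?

By case analysis on seal_envelope: premise 3 gives O(seal_envelope -> not recuse_self) and premise 7 gives O(not seal_envelope -> not recuse_self), so O(not recuse_self) either way.
Premise 1, O(not log_transcript -> recuse_self), contraposes to O(not recuse_self -> log_transcript); with O(not recuse_self) we get O(log_transcript).
From O(log_transcript) and premise 6, O(log_transcript -> file_form), we obtain O(file_form).
Premise 8, O(reconcile_log -> not file_form), contraposes to O(file_form -> not reconcile_log); with O(file_form) we get O(not reconcile_log).
So O(not reconcile_log) holds, i.e. reconcile_log is forbidden. None of the other listed options is forbidden under the premises.

reconcile_log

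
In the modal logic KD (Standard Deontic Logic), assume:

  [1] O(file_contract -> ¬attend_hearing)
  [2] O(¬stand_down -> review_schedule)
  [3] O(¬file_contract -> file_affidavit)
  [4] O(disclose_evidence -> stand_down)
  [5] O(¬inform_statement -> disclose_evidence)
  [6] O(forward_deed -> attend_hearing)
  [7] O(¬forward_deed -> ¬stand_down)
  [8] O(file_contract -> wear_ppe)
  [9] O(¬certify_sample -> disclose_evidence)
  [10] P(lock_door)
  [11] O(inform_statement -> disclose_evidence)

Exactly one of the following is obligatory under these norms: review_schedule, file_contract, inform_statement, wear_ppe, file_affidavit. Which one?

file_affidavit

Premises 11 and 5 are O(inform_statement -> disclose_evidence) and O(¬inform_statement -> disclose_evidence); every ideal world satisfies inform_statement or ¬inform_statement, so in either case disclose_evidence holds — hence O(disclose_evidence).
From O(disclose_evidence) and premise 4, O(disclose_evidence -> stand_down), we obtain O(stand_down).
The contrapositive of premise 7 (O(¬forward_deed -> ¬stand_down)) is O(stand_down -> forward_deed), and O(stand_down) is already established, so O(forward_deed).
From O(forward_deed) and premise 6, O(forward_deed -> attend_hearing), we obtain O(attend_hearing).
Premise 1, O(file_contract -> ¬attend_hearing), contraposes to O(attend_hearing -> ¬file_contract); with O(attend_hearing) we get O(¬file_contract).
Applying K to premise 3 (O(¬file_contract -> file_affidavit)) and O(¬file_contract) yields O(file_affidavit).
So O(file_affidavit) holds — file_affidavit is obligatory. None of the other listed options is made obligatory by any chain of premises.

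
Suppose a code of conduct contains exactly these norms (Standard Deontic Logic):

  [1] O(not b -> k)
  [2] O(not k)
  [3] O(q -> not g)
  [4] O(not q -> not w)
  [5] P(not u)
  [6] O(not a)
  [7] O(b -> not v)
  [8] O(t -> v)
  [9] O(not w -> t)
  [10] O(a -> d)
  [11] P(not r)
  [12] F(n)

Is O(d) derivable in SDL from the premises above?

No

Premise 10 is O(a -> d), but O(a) is not derivable from the premises, so it does not yield O(d).
No other premise forces O(d). An ideal world satisfying every premise can still have d false, so O(d) is not derivable.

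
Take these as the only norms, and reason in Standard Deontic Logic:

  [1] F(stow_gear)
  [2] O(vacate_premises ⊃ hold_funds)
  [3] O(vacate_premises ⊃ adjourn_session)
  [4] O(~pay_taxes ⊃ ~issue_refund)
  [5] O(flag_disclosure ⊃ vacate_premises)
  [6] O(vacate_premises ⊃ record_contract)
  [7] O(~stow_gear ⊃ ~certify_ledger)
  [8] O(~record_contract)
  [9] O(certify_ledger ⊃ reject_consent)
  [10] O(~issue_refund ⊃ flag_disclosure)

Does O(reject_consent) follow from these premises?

No

Premise 9 is O(certify_ledger ⊃ reject_consent), but O(certify_ledger) is not derivable from the premises, so it does not yield O(reject_consent).
No other premise forces O(reject_consent). An ideal world satisfying every premise can still have reject_consent false, so O(reject_consent) is not derivable.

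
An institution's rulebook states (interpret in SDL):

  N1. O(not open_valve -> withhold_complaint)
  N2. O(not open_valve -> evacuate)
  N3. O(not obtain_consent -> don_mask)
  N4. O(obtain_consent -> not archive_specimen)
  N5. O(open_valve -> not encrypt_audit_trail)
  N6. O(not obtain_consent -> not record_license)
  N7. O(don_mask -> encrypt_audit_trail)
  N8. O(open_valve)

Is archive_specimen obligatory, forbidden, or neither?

Forbidden

Premise 8 states O(open_valve) outright.
With premise 5, O(open_valve -> not encrypt_audit_trail), the K-axiom yields O(not encrypt_audit_trail).
The contrapositive of premise 7 (O(don_mask -> encrypt_audit_trail)) is O(not encrypt_audit_trail -> not don_mask), and O(not encrypt_audit_trail) is already established, so O(not don_mask).
Premise 3, O(not obtain_consent -> don_mask), contraposes to O(not don_mask -> obtain_consent); with O(not don_mask) we get O(obtain_consent).
Premise 4 is O(obtain_consent -> not archive_specimen); since O(obtain_consent), deontic closure gives O(not archive_specimen).
Premises 1, 2, 6 do not contribute to this derivation.
Thus O(not archive_specimen), which is F(archive_specimen): archive_specimen is forbidden.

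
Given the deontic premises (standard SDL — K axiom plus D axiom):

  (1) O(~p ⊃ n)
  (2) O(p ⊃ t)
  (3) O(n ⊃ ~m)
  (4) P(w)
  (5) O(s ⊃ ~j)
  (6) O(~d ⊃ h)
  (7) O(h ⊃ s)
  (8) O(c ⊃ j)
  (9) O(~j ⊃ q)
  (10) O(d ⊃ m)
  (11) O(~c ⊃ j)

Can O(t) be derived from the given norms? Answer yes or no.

By case analysis on ~c: premise 11 gives O(~c ⊃ j) and premise 8 gives O(c ⊃ j), so O(j) either way.
The contrapositive of premise 5 (O(s ⊃ ~j)) is O(j ⊃ ~s), and O(j) is already established, so O(~s).
Premise 7, O(h ⊃ s), contraposes to O(~s ⊃ ~h); with O(~s) we get O(~h).
The contrapositive of premise 6 (O(~d ⊃ h)) is O(~h ⊃ d), and O(~h) is already established, so O(d).
Applying K to premise 10 (O(d ⊃ m)) and O(d) yields O(m).
Premise 3, O(n ⊃ ~m), contraposes to O(m ⊃ ~n); with O(m) we get O(~n).
Premise 1, O(~p ⊃ n), contraposes to O(~n ⊃ p); with O(~n) we get O(p).
With premise 2, O(p ⊃ t), the K-axiom yields O(t).
Premises 4, 9 do not contribute to this derivation.
So O(t) follows.

Yes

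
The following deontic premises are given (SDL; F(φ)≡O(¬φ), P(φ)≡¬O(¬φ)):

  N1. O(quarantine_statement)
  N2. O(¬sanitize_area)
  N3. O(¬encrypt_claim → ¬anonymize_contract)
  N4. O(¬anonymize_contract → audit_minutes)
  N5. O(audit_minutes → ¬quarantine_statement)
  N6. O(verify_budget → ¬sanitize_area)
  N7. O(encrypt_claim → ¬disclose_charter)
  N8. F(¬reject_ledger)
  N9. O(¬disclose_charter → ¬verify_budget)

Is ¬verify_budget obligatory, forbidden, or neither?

Obligatory

Premise 1 states O(quarantine_statement) outright.
Premise 5 is O(audit_minutes → ¬quarantine_statement); contrapositively O(quarantine_statement → ¬audit_minutes). Since O(quarantine_statement) holds, K gives O(¬audit_minutes).
The contrapositive of premise 4 (O(¬anonymize_contract → audit_minutes)) is O(¬audit_minutes → anonymize_contract), and O(¬audit_minutes) is already established, so O(anonymize_contract).
Premise 3 is O(¬encrypt_claim → ¬anonymize_contract); contrapositively O(anonymize_contract → encrypt_claim). Since O(anonymize_contract) holds, K gives O(encrypt_claim).
Premise 7 is O(encrypt_claim → ¬disclose_charter); since O(encrypt_claim), deontic closure gives O(¬disclose_charter).
With premise 9, O(¬disclose_charter → ¬verify_budget), the K-axiom yields O(¬verify_budget).
Premises 2, 6, 8 do not contribute to this derivation.
Hence ¬verify_budget is obligatory.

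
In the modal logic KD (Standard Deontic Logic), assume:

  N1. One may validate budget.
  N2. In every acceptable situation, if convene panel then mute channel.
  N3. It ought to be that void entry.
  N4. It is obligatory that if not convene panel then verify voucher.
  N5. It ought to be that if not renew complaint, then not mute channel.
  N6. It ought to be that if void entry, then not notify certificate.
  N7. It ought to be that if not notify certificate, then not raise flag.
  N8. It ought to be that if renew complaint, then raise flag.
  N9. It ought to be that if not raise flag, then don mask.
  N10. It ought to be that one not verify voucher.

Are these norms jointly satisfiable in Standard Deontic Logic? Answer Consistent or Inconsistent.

Premise 10 gives O(¬verify_voucher).
Premise 4 is O(¬convene_panel → verify_voucher); contrapositively O(¬verify_voucher → convene_panel). Since O(¬verify_voucher) holds, K gives O(convene_panel).
Applying K to premise 2 (O(convene_panel → mute_channel)) and O(convene_panel) yields O(mute_channel).
The contrapositive of premise 5 (O(¬renew_complaint → ¬mute_channel)) is O(mute_channel → renew_complaint), and O(mute_channel) is already established, so O(renew_complaint).
Premise 8 is O(renew_complaint → raise_flag); since O(renew_complaint), deontic closure gives O(raise_flag).
The contrapositive of premise 7 (O(¬notify_certificate → ¬raise_flag)) is O(raise_flag → notify_certificate), and O(raise_flag) is already established, so O(notify_certificate).
The contrapositive of premise 6 (O(void_entry → ¬notify_certificate)) is O(notify_certificate → ¬void_entry), and O(notify_certificate) is already established, so O(¬void_entry).
But premise 3 directly asserts O(void_entry).
We now have both O(¬void_entry) and O(void_entry) — void_entry is simultaneously obligatory and forbidden, violating the D-axiom.

Inconsistent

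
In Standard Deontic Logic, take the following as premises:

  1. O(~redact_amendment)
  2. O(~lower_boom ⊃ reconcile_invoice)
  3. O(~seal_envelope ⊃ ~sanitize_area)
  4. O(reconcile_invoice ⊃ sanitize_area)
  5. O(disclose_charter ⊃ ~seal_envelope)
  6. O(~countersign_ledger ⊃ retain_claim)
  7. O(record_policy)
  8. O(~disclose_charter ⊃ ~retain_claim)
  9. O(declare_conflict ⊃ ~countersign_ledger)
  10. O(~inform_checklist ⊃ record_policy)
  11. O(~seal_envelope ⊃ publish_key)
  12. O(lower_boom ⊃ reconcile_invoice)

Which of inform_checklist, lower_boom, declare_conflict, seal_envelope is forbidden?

Premises 2 and 12 are O(~lower_boom ⊃ reconcile_invoice) and O(lower_boom ⊃ reconcile_invoice); every ideal world satisfies ~lower_boom or lower_boom, so in either case reconcile_invoice holds — hence O(reconcile_invoice).
From O(reconcile_invoice) and premise 4, O(reconcile_invoice ⊃ sanitize_area), we obtain O(sanitize_area).
Premise 3, O(~seal_envelope ⊃ ~sanitize_area), contraposes to O(sanitize_area ⊃ seal_envelope); with O(sanitize_area) we get O(seal_envelope).
Premise 5, O(disclose_charter ⊃ ~seal_envelope), contraposes to O(seal_envelope ⊃ ~disclose_charter); with O(seal_envelope) we get O(~disclose_charter).
Applying K to premise 8 (O(~disclose_charter ⊃ ~retain_claim)) and O(~disclose_charter) yields O(~retain_claim).
Premise 6 is O(~countersign_ledger ⊃ retain_claim); contrapositively O(~retain_claim ⊃ countersign_ledger). Since O(~retain_claim) holds, K gives O(countersign_ledger).
Premise 9 is O(declare_conflict ⊃ ~countersign_ledger); contrapositively O(countersign_ledger ⊃ ~declare_conflict). Since O(countersign_ledger) holds, K gives O(~declare_conflict).
So O(~declare_conflict) holds, i.e. declare_conflict is forbidden. None of the other listed options is forbidden under the premises.

declare_conflict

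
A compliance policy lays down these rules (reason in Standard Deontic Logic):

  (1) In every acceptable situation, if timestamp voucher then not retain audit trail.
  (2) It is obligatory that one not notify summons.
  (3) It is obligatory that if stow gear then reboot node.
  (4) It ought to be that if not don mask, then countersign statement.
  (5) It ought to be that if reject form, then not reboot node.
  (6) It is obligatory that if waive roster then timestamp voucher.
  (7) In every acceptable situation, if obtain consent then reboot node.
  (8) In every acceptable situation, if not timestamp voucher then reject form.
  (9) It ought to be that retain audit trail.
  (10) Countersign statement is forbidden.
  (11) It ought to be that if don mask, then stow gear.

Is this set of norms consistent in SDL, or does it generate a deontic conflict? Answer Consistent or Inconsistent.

Premise 10 is F(countersign_statement), i.e. O(¬countersign_statement).
The contrapositive of premise 4 (O(¬don_mask → countersign_statement)) is O(¬countersign_statement → don_mask), and O(¬countersign_statement) is already established, so O(don_mask).
From O(don_mask) and premise 11, O(don_mask → stow_gear), we obtain O(stow_gear).
From O(stow_gear) and premise 3, O(stow_gear → reboot_node), we obtain O(reboot_node).
Premise 5, O(reject_form → ¬reboot_node), contraposes to O(reboot_node → ¬reject_form); with O(reboot_node) we get O(¬reject_form).
Premise 8, O(¬timestamp_voucher → reject_form), contraposes to O(¬reject_form → timestamp_voucher); with O(¬reject_form) we get O(timestamp_voucher).
Applying K to premise 1 (O(timestamp_voucher → ¬retain_audit_trail)) and O(timestamp_voucher) yields O(¬retain_audit_trail).
Yet premise 9 states O(retain_audit_trail).
We now have both O(¬retain_audit_trail) and O(retain_audit_trail) — retain_audit_trail is simultaneously obligatory and forbidden, violating the D-axiom.

Inconsistent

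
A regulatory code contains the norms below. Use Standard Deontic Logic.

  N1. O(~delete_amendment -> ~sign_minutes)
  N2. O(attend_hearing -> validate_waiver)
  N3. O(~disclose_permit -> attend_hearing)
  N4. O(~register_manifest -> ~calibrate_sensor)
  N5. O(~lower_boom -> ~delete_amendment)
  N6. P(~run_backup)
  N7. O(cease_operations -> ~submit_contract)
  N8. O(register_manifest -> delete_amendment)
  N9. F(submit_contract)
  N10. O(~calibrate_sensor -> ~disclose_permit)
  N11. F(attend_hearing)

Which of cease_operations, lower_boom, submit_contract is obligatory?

Premise 11, F(attend_hearing), is equivalent to O(~attend_hearing).
Premise 3 is O(~disclose_permit -> attend_hearing); contrapositively O(~attend_hearing -> disclose_permit). Since O(~attend_hearing) holds, K gives O(disclose_permit).
The contrapositive of premise 10 (O(~calibrate_sensor -> ~disclose_permit)) is O(disclose_permit -> calibrate_sensor), and O(disclose_permit) is already established, so O(calibrate_sensor).
The contrapositive of premise 4 (O(~register_manifest -> ~calibrate_sensor)) is O(calibrate_sensor -> register_manifest), and O(calibrate_sensor) is already established, so O(register_manifest).
Premise 8 is O(register_manifest -> delete_amendment); since O(register_manifest), deontic closure gives O(delete_amendment).
The contrapositive of premise 5 (O(~lower_boom -> ~delete_amendment)) is O(delete_amendment -> lower_boom), and O(delete_amendment) is already established, so O(lower_boom).
So O(lower_boom) holds — lower_boom is obligatory. None of the other listed options is made obligatory by any chain of premises.

lower_boom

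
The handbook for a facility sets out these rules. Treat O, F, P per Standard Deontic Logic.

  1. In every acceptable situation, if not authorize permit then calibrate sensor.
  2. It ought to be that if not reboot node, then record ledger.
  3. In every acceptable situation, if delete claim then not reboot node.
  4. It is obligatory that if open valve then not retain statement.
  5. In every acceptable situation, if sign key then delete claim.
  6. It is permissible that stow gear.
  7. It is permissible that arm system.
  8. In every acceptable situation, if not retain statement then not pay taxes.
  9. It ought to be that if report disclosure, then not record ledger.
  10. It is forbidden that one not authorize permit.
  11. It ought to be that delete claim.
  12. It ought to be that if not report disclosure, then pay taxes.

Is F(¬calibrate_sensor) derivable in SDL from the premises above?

No

Premise 1 is O(¬authorize_permit → calibrate_sensor), but O(¬authorize_permit) is not derivable from the premises, so it does not yield O(calibrate_sensor).
No other premise forces O(calibrate_sensor). An ideal world satisfying every premise can still have ¬calibrate_sensor true, so F(¬calibrate_sensor) is not derivable.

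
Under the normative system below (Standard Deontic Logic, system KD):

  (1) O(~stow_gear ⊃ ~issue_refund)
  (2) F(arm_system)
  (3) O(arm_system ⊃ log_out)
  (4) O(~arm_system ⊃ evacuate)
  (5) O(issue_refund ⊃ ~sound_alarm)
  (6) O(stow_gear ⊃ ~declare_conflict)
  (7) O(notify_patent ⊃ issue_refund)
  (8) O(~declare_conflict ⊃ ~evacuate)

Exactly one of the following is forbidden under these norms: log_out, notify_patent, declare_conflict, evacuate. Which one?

Premise 2 is F(arm_system), i.e. O(~arm_system).
With premise 4, O(~arm_system ⊃ evacuate), the K-axiom yields O(evacuate).
Premise 8, O(~declare_conflict ⊃ ~evacuate), contraposes to O(evacuate ⊃ declare_conflict); with O(evacuate) we get O(declare_conflict).
Premise 6, O(stow_gear ⊃ ~declare_conflict), contraposes to O(declare_conflict ⊃ ~stow_gear); with O(declare_conflict) we get O(~stow_gear).
Applying K to premise 1 (O(~stow_gear ⊃ ~issue_refund)) and O(~stow_gear) yields O(~issue_refund).
The contrapositive of premise 7 (O(notify_patent ⊃ issue_refund)) is O(~issue_refund ⊃ ~notify_patent), and O(~issue_refund) is already established, so O(~notify_patent).
So O(~notify_patent) holds, i.e. notify_patent is forbidden. None of the other listed options is forbidden under the premises.

notify_patent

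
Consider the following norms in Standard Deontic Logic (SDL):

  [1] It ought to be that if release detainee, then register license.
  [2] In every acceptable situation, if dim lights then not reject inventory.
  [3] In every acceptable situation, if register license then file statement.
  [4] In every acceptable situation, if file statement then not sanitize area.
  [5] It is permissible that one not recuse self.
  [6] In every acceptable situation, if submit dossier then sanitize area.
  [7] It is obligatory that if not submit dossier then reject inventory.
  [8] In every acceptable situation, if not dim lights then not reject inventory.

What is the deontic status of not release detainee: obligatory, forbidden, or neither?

Premises 2 and 8 are O(dim_lights → ¬reject_inventory) and O(¬dim_lights → ¬reject_inventory); every ideal world satisfies dim_lights or ¬dim_lights, so in either case ¬reject_inventory holds — hence O(¬reject_inventory).
Premise 7 is O(¬submit_dossier → reject_inventory); contrapositively O(¬reject_inventory → submit_dossier). Since O(¬reject_inventory) holds, K gives O(submit_dossier).
Applying K to premise 6 (O(submit_dossier → sanitize_area)) and O(submit_dossier) yields O(sanitize_area).
Premise 4 is O(file_statement → ¬sanitize_area); contrapositively O(sanitize_area → ¬file_statement). Since O(sanitize_area) holds, K gives O(¬file_statement).
Premise 3, O(register_license → file_statement), contraposes to O(¬file_statement → ¬register_license); with O(¬file_statement) we get O(¬register_license).
The contrapositive of premise 1 (O(release_detainee → register_license)) is O(¬register_license → ¬release_detainee), and O(¬register_license) is already established, so O(¬release_detainee).
Premise 5 does not contribute to this derivation.
Hence ¬release_detainee is obligatory.

Obligatory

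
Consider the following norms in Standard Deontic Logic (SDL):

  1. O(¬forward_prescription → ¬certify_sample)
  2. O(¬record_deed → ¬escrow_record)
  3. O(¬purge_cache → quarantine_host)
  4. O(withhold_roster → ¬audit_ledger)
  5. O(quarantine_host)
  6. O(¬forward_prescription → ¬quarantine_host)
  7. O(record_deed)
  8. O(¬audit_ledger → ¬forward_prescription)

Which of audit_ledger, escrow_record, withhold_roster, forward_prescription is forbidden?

Premise 5 states O(quarantine_host) outright.
Premise 6, O(¬forward_prescription → ¬quarantine_host), contraposes to O(quarantine_host → forward_prescription); with O(quarantine_host) we get O(forward_prescription).
Premise 8, O(¬audit_ledger → ¬forward_prescription), contraposes to O(forward_prescription → audit_ledger); with O(forward_prescription) we get O(audit_ledger).
Premise 4, O(withhold_roster → ¬audit_ledger), contraposes to O(audit_ledger → ¬withhold_roster); with O(audit_ledger) we get O(¬withhold_roster).
So O(¬withhold_roster) holds, i.e. withhold_roster is forbidden. None of the other listed options is forbidden under the premises.

withhold_roster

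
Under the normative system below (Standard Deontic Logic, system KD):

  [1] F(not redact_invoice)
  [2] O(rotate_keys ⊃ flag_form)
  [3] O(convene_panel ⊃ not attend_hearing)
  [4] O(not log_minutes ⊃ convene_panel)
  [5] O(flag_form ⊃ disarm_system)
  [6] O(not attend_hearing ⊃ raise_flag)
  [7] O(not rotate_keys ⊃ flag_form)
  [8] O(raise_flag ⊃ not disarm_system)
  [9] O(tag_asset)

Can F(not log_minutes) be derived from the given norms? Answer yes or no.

By case analysis on rotate_keys: premise 2 gives O(rotate_keys ⊃ flag_form) and premise 7 gives O(not rotate_keys ⊃ flag_form), so O(flag_form) either way.
From O(flag_form) and premise 5, O(flag_form ⊃ disarm_system), we obtain O(disarm_system).
Premise 8, O(raise_flag ⊃ not disarm_system), contraposes to O(disarm_system ⊃ not raise_flag); with O(disarm_system) we get O(not raise_flag).
The contrapositive of premise 6 (O(not attend_hearing ⊃ raise_flag)) is O(not raise_flag ⊃ attend_hearing), and O(not raise_flag) is already established, so O(attend_hearing).
The contrapositive of premise 3 (O(convene_panel ⊃ not attend_hearing)) is O(attend_hearing ⊃ not convene_panel), and O(attend_hearing) is already established, so O(not convene_panel).
Premise 4, O(not log_minutes ⊃ convene_panel), contraposes to O(not convene_panel ⊃ log_minutes); with O(not convene_panel) we get O(log_minutes).
Premises 1, 9 do not contribute to this derivation.
So O(log_minutes) holds, i.e. F(not log_minutes). The claim follows.

Yes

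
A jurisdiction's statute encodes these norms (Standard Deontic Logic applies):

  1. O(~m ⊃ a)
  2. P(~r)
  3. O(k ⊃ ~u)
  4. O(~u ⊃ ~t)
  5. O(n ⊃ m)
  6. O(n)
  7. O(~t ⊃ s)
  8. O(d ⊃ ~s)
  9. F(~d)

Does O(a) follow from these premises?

Premise 1 is O(~m ⊃ a), but O(~m) is not derivable from the premises, so it does not yield O(a).
No other premise forces O(a). An ideal world satisfying every premise can still have a false, so O(a) is not derivable.

No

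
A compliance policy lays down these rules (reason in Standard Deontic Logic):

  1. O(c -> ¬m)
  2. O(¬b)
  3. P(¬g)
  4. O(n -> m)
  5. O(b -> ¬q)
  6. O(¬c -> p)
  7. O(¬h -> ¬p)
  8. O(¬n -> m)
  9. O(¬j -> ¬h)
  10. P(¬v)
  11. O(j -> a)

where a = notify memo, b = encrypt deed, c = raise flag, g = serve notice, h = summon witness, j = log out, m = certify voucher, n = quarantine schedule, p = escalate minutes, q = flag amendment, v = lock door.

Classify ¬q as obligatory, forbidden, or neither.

Neither

Premise 5 is O(b -> ¬q), but O(b) is not derivable from the premises, so it does not yield O(¬q).
No premise or chain of K-axiom applications forces O(¬q), and none forces O(q). So ¬q is neither obligatory nor forbidden under these norms.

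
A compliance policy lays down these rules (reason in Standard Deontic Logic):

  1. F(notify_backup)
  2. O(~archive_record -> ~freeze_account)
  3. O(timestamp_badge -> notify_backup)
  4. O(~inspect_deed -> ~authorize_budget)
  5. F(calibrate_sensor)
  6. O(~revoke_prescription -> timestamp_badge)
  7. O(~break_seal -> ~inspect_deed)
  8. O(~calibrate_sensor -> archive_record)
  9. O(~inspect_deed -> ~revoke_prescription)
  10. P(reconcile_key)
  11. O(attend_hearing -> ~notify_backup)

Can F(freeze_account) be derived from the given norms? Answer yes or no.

No

Premise 2 is O(~archive_record -> ~freeze_account), but O(~archive_record) is not derivable from the premises, so it does not yield O(~freeze_account).
No other premise forces O(~freeze_account). An ideal world satisfying every premise can still have freeze_account true, so F(freeze_account) is not derivable.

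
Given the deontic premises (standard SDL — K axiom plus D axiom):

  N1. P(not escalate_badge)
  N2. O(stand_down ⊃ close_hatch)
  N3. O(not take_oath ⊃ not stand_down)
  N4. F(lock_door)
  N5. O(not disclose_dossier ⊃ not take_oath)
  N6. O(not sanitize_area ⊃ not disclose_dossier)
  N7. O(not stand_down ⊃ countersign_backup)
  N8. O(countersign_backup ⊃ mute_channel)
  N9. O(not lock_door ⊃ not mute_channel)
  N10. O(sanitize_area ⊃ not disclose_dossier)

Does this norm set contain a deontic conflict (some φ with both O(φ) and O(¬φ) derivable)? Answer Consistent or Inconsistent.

By case analysis on not sanitize_area: premise 6 gives O(not sanitize_area ⊃ not disclose_dossier) and premise 10 gives O(sanitize_area ⊃ not disclose_dossier), so O(not disclose_dossier) either way.
From O(not disclose_dossier) and premise 5, O(not disclose_dossier ⊃ not take_oath), we obtain O(not take_oath).
Applying K to premise 3 (O(not take_oath ⊃ not stand_down)) and O(not take_oath) yields O(not stand_down).
With premise 7, O(not stand_down ⊃ countersign_backup), the K-axiom yields O(countersign_backup).
Applying K to premise 8 (O(countersign_backup ⊃ mute_channel)) and O(countersign_backup) yields O(mute_channel).
The contrapositive of premise 9 (O(not lock_door ⊃ not mute_channel)) is O(mute_channel ⊃ lock_door), and O(mute_channel) is already established, so O(lock_door).
Yet premise 4 is F(lock_door), i.e. O(not lock_door).
We now have both O(lock_door) and O(not lock_door) — lock_door is simultaneously obligatory and forbidden, violating the D-axiom.

Inconsistent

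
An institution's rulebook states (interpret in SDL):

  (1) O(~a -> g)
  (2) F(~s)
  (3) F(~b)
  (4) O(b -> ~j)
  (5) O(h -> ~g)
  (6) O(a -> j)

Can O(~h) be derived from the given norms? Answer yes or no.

Premise 3, F(~b), is equivalent to O(b).
Applying K to premise 4 (O(b -> ~j)) and O(b) yields O(~j).
Premise 6 is O(a -> j); contrapositively O(~j -> ~a). Since O(~j) holds, K gives O(~a).
Applying K to premise 1 (O(~a -> g)) and O(~a) yields O(g).
Premise 5 is O(h -> ~g); contrapositively O(g -> ~h). Since O(g) holds, K gives O(~h).
Premise 2 does not contribute to this derivation.
So O(~h) follows.

Yes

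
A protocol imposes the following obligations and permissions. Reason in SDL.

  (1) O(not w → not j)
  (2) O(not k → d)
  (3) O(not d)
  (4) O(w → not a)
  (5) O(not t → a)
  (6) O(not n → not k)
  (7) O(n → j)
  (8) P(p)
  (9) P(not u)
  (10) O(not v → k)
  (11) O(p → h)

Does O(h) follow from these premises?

Premise 11 is O(p → h), but O(p) is not derivable from the premises (the permission P(p) asserts only not O(not p), not O(p)), so it does not yield O(h).
No other premise forces O(h). An ideal world satisfying every premise can still have h false, so O(h) is not derivable.

No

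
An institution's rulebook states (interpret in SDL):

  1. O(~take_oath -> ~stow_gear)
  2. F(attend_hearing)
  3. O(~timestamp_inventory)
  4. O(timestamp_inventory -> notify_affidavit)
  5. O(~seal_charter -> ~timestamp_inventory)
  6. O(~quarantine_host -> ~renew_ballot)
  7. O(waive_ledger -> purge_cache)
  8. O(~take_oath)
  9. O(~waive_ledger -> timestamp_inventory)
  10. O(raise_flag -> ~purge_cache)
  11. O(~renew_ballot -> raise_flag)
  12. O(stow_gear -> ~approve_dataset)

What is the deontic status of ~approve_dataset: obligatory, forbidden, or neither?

Premise 12 is O(stow_gear -> ~approve_dataset), but O(stow_gear) is not derivable from the premises, so it does not yield O(~approve_dataset).
No premise or chain of K-axiom applications forces O(~approve_dataset), and none forces O(approve_dataset). So ~approve_dataset is neither obligatory nor forbidden under these norms.

Neither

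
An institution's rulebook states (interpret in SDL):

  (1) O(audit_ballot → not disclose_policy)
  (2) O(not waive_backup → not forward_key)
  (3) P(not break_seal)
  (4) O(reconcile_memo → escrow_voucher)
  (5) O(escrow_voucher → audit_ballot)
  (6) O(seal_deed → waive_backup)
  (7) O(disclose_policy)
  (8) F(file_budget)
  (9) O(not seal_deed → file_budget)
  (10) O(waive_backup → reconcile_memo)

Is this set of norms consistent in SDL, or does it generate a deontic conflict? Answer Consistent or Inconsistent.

F(file_budget) at premise 8 means O(not file_budget).
Premise 9 is O(not seal_deed → file_budget); contrapositively O(not file_budget → seal_deed). Since O(not file_budget) holds, K gives O(seal_deed).
Applying K to premise 6 (O(seal_deed → waive_backup)) and O(seal_deed) yields O(waive_backup).
Applying K to premise 10 (O(waive_backup → reconcile_memo)) and O(waive_backup) yields O(reconcile_memo).
Applying K to premise 4 (O(reconcile_memo → escrow_voucher)) and O(reconcile_memo) yields O(escrow_voucher).
Premise 5 is O(escrow_voucher → audit_ballot); since O(escrow_voucher), deontic closure gives O(audit_ballot).
From O(audit_ballot) and premise 1, O(audit_ballot → not disclose_policy), we obtain O(not disclose_policy).
However, premise 7 gives O(disclose_policy).
We now have both O(not disclose_policy) and O(disclose_policy) — disclose_policy is simultaneously obligatory and forbidden, violating the D-axiom.

Inconsistent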